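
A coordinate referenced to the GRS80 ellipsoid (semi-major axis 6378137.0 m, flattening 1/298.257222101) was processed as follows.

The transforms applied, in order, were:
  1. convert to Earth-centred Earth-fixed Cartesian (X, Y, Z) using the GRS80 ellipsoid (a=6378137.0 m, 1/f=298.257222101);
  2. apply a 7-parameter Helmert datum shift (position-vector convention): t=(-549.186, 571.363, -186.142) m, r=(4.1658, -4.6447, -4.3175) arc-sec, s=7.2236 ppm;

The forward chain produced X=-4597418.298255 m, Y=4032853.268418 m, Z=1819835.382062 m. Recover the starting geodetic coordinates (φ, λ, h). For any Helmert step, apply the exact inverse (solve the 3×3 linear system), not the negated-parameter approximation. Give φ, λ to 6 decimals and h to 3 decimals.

φ=16.680948°, λ=138.744094°, h=3454.165 m

start: X=-4597418.2983, Y=4032853.2684, Z=1819835.3821 m
→ Helmert⁻¹: X=-4596879.3240, Y=4032193.3149, Z=1820030.4546
→ geod (Bowring, a=6378137.000): φ=16.68094800°, λ=138.74409400°, h=3454.1650 m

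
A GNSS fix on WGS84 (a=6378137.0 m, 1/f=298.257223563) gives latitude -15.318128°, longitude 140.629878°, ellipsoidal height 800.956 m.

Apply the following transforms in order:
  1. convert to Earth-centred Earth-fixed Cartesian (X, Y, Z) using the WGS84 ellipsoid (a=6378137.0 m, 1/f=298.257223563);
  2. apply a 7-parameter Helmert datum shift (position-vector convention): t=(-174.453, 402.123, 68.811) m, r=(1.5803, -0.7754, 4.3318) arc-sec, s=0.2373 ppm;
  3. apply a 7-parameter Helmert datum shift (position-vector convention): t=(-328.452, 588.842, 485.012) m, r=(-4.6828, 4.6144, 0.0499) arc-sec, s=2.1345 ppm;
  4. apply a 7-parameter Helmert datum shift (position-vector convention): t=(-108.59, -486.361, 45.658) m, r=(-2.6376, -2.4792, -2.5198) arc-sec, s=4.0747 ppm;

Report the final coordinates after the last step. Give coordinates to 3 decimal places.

start: φ=-15.318128°, λ=140.629878°, h=800.956 m
→ ECEF (a=6378137.000, f=1/298.257223563): X=-4757250.5035, Y=3903496.8337, Z=-1674287.7670
→ Helmert 7p (PV): X=-4757501.7693, Y=3903812.8028, Z=-1674207.3303
→ Helmert 7p (PV): X=-4757878.7748, Y=3904370.8172, Z=-1673708.0883
→ Helmert 7p (PV): X=-4757938.9372, Y=3903937.0869, Z=-1673776.3649

X=-4757938.937 m, Y=3903937.087 m, Z=-1673776.365 m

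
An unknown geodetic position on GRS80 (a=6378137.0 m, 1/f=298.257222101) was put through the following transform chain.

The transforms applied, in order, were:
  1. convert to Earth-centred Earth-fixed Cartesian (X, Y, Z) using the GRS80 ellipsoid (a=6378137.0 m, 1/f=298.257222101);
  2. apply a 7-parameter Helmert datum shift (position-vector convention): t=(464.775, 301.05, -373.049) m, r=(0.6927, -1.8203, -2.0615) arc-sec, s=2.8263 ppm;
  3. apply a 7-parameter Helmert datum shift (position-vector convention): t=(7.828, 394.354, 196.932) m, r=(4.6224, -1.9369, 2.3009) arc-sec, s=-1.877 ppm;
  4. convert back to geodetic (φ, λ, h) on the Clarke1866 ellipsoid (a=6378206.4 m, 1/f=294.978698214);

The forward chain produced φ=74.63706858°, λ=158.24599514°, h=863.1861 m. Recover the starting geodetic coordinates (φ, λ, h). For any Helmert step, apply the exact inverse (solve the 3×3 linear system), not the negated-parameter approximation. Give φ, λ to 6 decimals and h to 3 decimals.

start: φ=74.637069°, λ=158.245995°, h=863.186 m
→ ECEF (a=6378206.400, f=1/294.978698214): X=-1574626.7047, Y=628339.9406, Z=6128810.9860
→ Helmert⁻¹: X=-1574572.9318, Y=628101.6724, Z=6128626.2674
→ Helmert⁻¹: X=-1574985.4410, Y=627803.6900, Z=6128993.7851
→ geod (Bowring, a=6378137.000): φ=74.63524800°, λ=158.26731900°, h=923.3430 m

φ=74.635248°, λ=158.267319°, h=923.343 m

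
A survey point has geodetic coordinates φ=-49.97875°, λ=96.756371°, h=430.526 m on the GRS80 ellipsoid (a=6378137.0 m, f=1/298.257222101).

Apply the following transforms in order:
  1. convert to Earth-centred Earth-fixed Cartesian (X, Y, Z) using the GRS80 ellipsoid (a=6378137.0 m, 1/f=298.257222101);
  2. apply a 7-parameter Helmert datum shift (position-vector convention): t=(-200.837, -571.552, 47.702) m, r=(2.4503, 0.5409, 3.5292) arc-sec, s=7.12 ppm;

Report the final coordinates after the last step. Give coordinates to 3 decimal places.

X=-483813.677 m, Y=4080916.244 m, Z=-4861536.260 m

start: φ=-49.978750°, λ=96.756371°, h=430.526 m
→ ECEF (a=6378137.000, f=1/298.257222101): X=-483526.8146, Y=4081409.2565, Z=-4861599.0999
→ Helmert 7p (PV): X=-483813.6769, Y=4080916.2441, Z=-4861536.2595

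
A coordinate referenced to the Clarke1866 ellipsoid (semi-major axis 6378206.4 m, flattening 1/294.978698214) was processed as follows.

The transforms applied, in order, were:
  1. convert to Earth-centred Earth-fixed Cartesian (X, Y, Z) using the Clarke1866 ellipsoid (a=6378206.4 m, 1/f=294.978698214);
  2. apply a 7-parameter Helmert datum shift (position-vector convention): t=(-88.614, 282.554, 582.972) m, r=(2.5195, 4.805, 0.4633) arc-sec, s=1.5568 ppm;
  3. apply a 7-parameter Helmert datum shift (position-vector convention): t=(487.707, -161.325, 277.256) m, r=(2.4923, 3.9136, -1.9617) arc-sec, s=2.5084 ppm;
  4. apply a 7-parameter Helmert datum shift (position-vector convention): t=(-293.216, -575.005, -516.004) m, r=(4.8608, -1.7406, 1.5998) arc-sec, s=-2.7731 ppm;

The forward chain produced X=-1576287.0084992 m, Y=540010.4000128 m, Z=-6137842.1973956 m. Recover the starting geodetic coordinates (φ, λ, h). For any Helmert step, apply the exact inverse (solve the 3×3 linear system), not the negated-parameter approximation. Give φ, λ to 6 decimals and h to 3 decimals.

φ=-74.911559°, λ=161.083003°, h=2312.348 m

start: X=-1576287.0085, Y=540010.4000, Z=-6137842.1974 m
→ Helmert⁻¹: X=-1576045.7621, Y=540454.4965, Z=-6137342.6494
→ Helmert⁻¹: X=-1576418.2017, Y=540525.3115, Z=-6137640.9514
→ Helmert⁻¹: X=-1576182.9278, Y=540170.4787, Z=-6138257.6832
→ geod (Bowring, a=6378206.400): φ=-74.91155900°, λ=161.08300300°, h=2312.3480 m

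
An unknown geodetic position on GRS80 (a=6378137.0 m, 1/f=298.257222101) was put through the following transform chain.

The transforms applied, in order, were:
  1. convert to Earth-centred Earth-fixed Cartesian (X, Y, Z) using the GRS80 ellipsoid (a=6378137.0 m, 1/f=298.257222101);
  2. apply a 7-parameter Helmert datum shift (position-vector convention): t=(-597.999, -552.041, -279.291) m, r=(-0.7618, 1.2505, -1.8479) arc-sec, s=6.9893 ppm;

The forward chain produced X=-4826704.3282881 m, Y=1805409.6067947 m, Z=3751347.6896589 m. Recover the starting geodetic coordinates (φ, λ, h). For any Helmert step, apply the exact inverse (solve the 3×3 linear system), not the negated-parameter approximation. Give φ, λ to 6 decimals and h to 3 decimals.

φ=36.239664°, λ=159.484557°, h=3221.996 m

start: X=-4826704.3283, Y=1805409.6068, Z=3751347.6897 m
→ Helmert⁻¹: X=-4826111.5215, Y=1805891.9332, Z=3751578.1706
→ geod (Bowring, a=6378137.000): φ=36.23966400°, λ=159.48455700°, h=3221.9960 m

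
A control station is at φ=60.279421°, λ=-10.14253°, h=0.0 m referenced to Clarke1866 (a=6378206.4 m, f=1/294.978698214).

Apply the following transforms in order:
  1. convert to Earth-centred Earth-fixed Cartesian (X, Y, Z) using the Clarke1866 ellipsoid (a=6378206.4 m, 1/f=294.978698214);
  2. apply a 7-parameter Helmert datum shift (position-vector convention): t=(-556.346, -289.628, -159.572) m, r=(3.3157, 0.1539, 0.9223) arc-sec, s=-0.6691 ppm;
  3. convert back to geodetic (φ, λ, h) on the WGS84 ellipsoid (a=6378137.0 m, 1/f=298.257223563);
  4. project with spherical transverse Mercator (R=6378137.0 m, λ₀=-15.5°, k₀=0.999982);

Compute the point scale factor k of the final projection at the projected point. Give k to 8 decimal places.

start: φ=60.279421°, λ=-10.142530°, h=0.000 m
→ ECEF (a=6378206.400, f=1/294.978698214): X=3120687.7147, Y=-558269.4133, Z=5515779.9523
→ Helmert 7p (PV): X=3120135.8924, Y=-558633.3797, Z=5515605.3871
→ geod (Bowring, a=6378137.000): φ=60.28053659°, λ=-10.15076268°, h=-498.9991 m
→ into tm (λ₀=-15.5°): φ=60.28053659°, λ−λ₀=5.34923732°
scale k = 1.00105171

1.00105171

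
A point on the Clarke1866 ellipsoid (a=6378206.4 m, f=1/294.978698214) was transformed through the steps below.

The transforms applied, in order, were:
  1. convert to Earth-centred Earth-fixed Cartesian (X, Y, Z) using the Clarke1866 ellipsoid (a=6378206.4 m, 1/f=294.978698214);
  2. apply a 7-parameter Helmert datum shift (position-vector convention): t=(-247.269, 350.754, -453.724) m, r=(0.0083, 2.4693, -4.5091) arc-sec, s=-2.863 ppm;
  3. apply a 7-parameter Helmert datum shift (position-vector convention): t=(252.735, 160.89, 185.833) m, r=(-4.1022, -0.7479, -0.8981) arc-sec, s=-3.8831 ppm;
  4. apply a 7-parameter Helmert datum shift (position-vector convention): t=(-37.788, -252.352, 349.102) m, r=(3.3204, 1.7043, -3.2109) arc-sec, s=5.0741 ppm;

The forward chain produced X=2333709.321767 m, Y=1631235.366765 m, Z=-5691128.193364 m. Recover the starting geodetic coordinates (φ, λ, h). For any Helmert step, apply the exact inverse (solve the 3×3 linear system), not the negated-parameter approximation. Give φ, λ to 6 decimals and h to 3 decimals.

φ=-63.576685°, λ=34.950103°, h=2785.936 m

start: X=2333709.3218, Y=1631235.3668, Z=-5691128.1934 m
→ Helmert⁻¹: X=2333756.8986, Y=1631424.1501, Z=-5691455.3956
→ Helmert⁻¹: X=2333485.4842, Y=1631392.9503, Z=-5691639.3457
→ Helmert⁻¹: X=2333771.9096, Y=1631097.6549, Z=-5691174.0425
→ geod (Bowring, a=6378206.400): φ=-63.57668500°, λ=34.95010300°, h=2785.9360 m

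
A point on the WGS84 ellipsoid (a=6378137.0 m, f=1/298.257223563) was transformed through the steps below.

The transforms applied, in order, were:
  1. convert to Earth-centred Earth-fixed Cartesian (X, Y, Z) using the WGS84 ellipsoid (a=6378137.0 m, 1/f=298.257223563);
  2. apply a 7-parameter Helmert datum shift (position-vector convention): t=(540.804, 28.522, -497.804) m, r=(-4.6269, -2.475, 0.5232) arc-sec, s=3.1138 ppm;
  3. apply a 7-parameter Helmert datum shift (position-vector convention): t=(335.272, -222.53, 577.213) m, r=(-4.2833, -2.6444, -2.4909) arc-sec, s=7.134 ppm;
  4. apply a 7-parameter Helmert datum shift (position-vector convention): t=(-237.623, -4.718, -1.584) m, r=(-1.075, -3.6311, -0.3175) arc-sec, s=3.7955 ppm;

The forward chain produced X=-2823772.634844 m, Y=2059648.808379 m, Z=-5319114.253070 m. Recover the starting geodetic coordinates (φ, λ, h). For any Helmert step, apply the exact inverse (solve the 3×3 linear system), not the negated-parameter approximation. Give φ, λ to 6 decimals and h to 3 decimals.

φ=-56.860012°, λ=143.896073°, h=1796.194 m

start: X=-2823772.6348, Y=2059648.8084, Z=-5319114.2531 m
→ Helmert⁻¹: X=-2823621.1022, Y=2059669.0841, Z=-5319032.0388
→ Helmert⁻¹: X=-2824029.3028, Y=2059953.2800, Z=-5319492.3197
→ Helmert⁻¹: X=-2824619.9084, Y=2060044.8213, Z=-5318897.8498
→ geod (Bowring, a=6378137.000): φ=-56.86001200°, λ=143.89607300°, h=1796.1940 m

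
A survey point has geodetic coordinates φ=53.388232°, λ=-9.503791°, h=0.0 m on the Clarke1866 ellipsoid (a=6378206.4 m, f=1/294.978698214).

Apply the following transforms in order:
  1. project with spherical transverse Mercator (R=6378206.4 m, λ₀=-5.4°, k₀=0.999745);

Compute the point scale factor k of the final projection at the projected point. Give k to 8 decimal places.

1.00065679

start: φ=53.388232°, λ=-9.503791°, h=0.000 m
→ into tm (λ₀=-5.4°): φ=53.38823200°, λ−λ₀=-4.10379100°
scale k = 1.00065679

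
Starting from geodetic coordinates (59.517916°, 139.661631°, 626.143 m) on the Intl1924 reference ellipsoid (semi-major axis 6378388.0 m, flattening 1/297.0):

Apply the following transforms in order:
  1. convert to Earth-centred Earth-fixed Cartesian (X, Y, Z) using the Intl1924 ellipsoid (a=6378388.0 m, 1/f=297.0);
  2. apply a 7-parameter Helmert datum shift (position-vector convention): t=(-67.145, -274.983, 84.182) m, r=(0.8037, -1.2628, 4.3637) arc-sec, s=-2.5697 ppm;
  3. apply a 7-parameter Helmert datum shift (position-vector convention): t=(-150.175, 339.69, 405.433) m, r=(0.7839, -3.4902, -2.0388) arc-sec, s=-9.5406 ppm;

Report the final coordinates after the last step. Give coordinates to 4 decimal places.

start: φ=59.517916°, λ=139.661631°, h=626.143 m
→ ECEF (a=6378388.000, f=1/297.0): X=-2472677.5850, Y=2099831.4873, Z=5474084.6214
→ Helmert 7p (PV): X=-2472816.3130, Y=2099477.4676, Z=5474147.7802
→ Helmert 7p (PV): X=-2473014.7710, Y=2099800.7653, Z=5474467.1234

X=-2473014.7710 m, Y=2099800.7653 m, Z=5474467.1234 m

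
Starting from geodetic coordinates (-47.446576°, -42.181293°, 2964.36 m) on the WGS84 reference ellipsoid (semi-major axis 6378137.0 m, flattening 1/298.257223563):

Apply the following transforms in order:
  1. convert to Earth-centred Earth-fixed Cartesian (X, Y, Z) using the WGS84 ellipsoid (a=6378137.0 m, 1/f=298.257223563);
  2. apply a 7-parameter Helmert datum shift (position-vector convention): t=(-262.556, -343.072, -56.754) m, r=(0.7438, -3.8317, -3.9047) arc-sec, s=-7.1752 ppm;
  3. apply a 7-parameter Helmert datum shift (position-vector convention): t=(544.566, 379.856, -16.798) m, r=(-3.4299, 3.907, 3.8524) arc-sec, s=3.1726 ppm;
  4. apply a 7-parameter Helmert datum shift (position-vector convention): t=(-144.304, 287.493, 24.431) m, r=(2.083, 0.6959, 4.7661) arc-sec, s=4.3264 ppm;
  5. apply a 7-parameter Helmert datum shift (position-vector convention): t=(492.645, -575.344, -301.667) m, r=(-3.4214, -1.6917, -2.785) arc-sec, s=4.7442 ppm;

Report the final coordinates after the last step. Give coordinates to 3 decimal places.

X=3204326.431 m, Y=-2903297.619 m, Z=-4677970.152 m

start: φ=-47.446576°, λ=-42.181293°, h=2964.360 m
→ ECEF (a=6378137.000, f=1/298.257223563): X=3203631.8086, Y=-2902970.5288, Z=-4677666.5997
→ Helmert 7p (PV): X=3203378.2061, Y=-2903336.5497, Z=-4677640.7465
→ Helmert 7p (PV): X=3203898.5582, Y=-2902983.8582, Z=-4677684.7837
→ Helmert 7p (PV): X=3203819.4125, Y=-2902587.6542, Z=-4677720.7161
→ Helmert 7p (PV): X=3204326.4309, Y=-2903297.6187, Z=-4677970.1519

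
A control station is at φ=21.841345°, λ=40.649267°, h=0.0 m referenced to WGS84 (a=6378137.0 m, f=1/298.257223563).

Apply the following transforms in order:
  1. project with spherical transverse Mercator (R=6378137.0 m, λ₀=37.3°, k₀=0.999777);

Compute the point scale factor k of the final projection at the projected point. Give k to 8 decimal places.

1.00125030

start: φ=21.841345°, λ=40.649267°, h=0.000 m
→ into tm (λ₀=37.3°): φ=21.84134500°, λ−λ₀=3.34926700°
scale k = 1.00125030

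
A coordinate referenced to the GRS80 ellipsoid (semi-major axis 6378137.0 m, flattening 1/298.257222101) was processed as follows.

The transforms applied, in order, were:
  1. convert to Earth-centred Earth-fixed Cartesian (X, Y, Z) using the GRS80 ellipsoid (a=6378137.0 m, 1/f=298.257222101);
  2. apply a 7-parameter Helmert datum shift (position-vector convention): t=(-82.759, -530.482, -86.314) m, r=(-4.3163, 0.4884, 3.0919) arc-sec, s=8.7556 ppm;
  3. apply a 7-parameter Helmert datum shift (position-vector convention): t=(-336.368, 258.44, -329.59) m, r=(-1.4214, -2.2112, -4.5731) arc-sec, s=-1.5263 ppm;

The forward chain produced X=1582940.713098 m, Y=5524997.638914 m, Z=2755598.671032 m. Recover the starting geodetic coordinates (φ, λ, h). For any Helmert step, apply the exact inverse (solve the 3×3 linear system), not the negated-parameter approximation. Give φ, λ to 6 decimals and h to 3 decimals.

start: X=1582940.7131, Y=5524997.6389, Z=2755598.6710 m
→ Helmert⁻¹: X=1583186.5524, Y=5524763.7405, Z=2755953.5673
→ Helmert⁻¹: X=1583331.7450, Y=5525164.4367, Z=2756135.1194
→ geod (Bowring, a=6378137.000): φ=25.76955700°, λ=74.00942600°, h=96.0310 m

φ=25.769557°, λ=74.009426°, h=96.031 m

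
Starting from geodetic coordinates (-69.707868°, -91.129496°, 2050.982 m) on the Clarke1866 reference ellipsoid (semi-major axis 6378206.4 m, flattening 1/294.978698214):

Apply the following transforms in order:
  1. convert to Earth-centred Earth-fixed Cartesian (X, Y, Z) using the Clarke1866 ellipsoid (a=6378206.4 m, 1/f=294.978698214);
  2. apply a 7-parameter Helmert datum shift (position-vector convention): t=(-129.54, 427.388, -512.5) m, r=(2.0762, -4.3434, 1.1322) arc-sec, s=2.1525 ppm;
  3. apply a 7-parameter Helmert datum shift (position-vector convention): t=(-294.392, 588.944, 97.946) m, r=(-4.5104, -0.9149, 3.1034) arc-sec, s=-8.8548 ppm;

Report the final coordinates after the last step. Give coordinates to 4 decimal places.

start: φ=-69.707868°, λ=-91.129496°, h=2050.982 m
→ ECEF (a=6378206.400, f=1/294.978698214): X=-43747.8054, Y=-2218901.0895, Z=-5961554.1836
→ Helmert 7p (PV): X=-43739.7248, Y=-2218418.7105, Z=-5962102.7719
→ Helmert 7p (PV): X=-43973.9071, Y=-2217941.1532, Z=-5961903.7169

X=-43973.9071 m, Y=-2217941.1532 m, Z=-5961903.7169 m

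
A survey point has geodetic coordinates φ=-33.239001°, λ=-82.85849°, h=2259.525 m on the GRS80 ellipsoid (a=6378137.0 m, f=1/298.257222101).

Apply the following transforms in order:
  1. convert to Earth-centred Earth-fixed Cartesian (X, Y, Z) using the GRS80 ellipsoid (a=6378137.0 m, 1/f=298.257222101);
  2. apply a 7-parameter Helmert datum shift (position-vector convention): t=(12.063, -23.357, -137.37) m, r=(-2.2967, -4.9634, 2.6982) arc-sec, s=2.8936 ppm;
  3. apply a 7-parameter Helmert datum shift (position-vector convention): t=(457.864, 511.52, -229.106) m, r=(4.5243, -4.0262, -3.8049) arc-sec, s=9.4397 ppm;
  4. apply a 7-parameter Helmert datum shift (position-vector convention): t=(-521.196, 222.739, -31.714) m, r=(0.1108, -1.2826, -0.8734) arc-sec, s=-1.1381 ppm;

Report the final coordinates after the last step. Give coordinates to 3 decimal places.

start: φ=-33.239001°, λ=-82.858490°, h=2259.525 m
→ ECEF (a=6378137.000, f=1/298.257222101): X=664104.7338, Y=-5300440.0563, Z=-3477397.4462
→ Helmert 7p (PV): X=664271.7327, Y=-5300508.7833, Z=-3477469.8788
→ Helmert 7p (PV): X=664705.9688, Y=-5299983.2752, Z=-3477835.1093
→ Helmert 7p (PV): X=664183.2002, Y=-5299755.4507, Z=-3477861.5789

X=664183.200 m, Y=-5299755.451 m, Z=-3477861.579 m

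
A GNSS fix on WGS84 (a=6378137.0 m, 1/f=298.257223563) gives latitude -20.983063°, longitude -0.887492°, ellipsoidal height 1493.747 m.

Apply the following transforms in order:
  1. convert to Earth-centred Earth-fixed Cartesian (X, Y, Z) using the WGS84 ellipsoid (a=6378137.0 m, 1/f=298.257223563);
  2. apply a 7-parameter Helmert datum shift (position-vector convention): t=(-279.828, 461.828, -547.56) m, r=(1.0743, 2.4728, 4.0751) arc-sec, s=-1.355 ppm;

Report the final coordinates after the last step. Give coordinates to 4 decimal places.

X=5958103.4671 m, Y=-91709.7217 m, Z=-2270795.5539 m

start: φ=-20.983063°, λ=-0.887492°, h=1493.747 m
→ ECEF (a=6378137.000, f=1/298.257223563): X=5958416.7611, Y=-92301.2168, Z=-2270179.1571
→ Helmert 7p (PV): X=5958103.4671, Y=-91709.7217, Z=-2270795.5539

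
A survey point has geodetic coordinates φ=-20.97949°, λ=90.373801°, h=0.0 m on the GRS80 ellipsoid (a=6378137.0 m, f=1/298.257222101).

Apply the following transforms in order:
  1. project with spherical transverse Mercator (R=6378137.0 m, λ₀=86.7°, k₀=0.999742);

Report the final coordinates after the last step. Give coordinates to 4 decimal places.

E=381950.8743 m, N=-2339211.9716 m

start: φ=-20.979490°, λ=90.373801°, h=0.000 m
→ tm (R=6378137.0, λ₀=86.7°): E=381950.8743, N=-2339211.9716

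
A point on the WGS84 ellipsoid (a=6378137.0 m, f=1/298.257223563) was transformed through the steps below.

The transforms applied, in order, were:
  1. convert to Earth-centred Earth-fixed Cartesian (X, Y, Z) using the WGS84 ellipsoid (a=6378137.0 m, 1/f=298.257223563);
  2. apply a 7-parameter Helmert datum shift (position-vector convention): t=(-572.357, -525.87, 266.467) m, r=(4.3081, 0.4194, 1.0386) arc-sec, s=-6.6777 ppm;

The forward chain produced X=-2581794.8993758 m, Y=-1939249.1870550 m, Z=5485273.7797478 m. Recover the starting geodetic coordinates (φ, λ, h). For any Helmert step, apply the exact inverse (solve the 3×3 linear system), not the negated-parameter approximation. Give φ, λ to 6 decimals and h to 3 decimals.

start: X=-2581794.8994, Y=-1939249.1871, Z=5485273.7797 m
→ Helmert⁻¹: X=-2581260.6934, Y=-1938608.7032, Z=5485079.1820
→ geod (Bowring, a=6378137.000): φ=59.68948800°, λ=-143.09228800°, h=2293.7020 m

φ=59.689488°, λ=-143.092288°, h=2293.702 m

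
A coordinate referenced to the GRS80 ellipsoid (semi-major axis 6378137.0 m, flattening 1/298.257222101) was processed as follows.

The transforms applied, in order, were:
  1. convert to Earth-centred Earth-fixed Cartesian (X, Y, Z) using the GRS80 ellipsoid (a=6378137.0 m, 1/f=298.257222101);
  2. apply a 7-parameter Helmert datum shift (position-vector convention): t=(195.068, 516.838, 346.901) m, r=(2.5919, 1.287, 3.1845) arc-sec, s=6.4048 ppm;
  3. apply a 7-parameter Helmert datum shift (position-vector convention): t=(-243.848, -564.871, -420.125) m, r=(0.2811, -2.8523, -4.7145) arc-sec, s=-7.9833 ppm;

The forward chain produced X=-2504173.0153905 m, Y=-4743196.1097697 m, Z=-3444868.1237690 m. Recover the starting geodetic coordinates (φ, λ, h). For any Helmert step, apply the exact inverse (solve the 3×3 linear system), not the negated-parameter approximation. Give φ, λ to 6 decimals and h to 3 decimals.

start: X=-2504173.0154, Y=-4743196.1098, Z=-3444868.1238 m
→ Helmert⁻¹: X=-2503888.3856, Y=-4742731.0253, Z=-3444434.4090
→ Helmert⁻¹: X=-2504119.1521, Y=-4743222.1090, Z=-3444715.2688
→ geod (Bowring, a=6378137.000): φ=-32.88507700°, λ=-117.83120000°, h=2675.6080 m

φ=-32.885077°, λ=-117.831200°, h=2675.608 m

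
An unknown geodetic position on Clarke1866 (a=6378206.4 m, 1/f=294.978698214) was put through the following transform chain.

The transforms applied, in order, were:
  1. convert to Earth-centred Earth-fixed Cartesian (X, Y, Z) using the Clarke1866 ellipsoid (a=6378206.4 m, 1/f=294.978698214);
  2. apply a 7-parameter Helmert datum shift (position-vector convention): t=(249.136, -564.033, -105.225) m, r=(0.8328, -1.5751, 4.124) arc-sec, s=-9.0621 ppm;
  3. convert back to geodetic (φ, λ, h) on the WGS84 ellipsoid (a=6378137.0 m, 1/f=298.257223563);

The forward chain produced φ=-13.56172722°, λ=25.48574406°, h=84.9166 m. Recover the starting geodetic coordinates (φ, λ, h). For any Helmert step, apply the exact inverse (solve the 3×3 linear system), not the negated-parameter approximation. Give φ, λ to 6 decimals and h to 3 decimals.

start: φ=-13.561727°, λ=25.485744°, h=84.917 m
→ ECEF (a=6378137.000, f=1/298.257223563): X=5598069.2300, Y=2668432.4961, Z=-1485908.3525
→ Helmert⁻¹: X=5597912.8372, Y=2668902.7938, Z=-1485870.1152
→ geod (Bowring, a=6378206.400): φ=-13.56223900°, λ=25.49028800°, h=79.0920 m

φ=-13.562239°, λ=25.490288°, h=79.092 m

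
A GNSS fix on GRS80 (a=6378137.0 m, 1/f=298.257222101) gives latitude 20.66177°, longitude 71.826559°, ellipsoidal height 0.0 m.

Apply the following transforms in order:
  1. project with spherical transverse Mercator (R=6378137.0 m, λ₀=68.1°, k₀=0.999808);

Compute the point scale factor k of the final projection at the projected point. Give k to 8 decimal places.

start: φ=20.661770°, λ=71.826559°, h=0.000 m
→ into tm (λ₀=68.1°): φ=20.66177000°, λ−λ₀=3.72655900°
scale k = 1.00166198

1.00166198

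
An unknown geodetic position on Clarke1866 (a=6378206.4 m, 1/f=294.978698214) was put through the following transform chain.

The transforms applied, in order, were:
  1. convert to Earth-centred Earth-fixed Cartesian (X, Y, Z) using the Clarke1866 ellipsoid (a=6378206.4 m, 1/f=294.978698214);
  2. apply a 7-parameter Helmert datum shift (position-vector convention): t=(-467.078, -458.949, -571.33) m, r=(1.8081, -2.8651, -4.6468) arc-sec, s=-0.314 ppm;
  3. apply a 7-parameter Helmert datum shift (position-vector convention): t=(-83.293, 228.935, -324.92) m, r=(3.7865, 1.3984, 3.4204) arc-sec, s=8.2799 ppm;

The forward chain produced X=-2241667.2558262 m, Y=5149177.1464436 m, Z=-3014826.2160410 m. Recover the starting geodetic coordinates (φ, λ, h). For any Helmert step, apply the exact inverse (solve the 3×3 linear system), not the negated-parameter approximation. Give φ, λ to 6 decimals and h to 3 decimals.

φ=-28.384929°, λ=113.520437°, h=197.137 m

start: X=-2241667.2558, Y=5149177.1464, Z=-3014826.2160 m
→ Helmert⁻¹: X=-2241459.5833, Y=5148887.4080, Z=-3014586.0533
→ Helmert⁻¹: X=-2241151.0795, Y=5149271.0638, Z=-3014029.6773
→ geod (Bowring, a=6378206.400): φ=-28.38492900°, λ=113.52043700°, h=197.1370 m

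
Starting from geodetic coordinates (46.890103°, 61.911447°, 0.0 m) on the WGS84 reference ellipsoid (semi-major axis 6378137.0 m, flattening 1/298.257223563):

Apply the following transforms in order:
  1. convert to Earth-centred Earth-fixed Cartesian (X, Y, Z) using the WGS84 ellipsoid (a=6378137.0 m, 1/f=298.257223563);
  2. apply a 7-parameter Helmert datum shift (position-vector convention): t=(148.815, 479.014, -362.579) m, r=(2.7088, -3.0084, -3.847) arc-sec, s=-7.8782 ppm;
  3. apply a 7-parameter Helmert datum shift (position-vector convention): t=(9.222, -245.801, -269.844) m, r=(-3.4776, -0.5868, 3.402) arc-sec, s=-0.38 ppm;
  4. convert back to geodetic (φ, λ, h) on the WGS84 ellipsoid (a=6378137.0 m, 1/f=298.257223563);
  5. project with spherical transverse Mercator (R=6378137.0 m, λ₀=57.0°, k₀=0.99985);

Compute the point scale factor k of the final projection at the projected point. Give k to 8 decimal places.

1.00156658

start: φ=46.890103°, λ=61.911447°, h=0.000 m
→ ECEF (a=6378137.000, f=1/298.257223563): X=2055957.8579, Y=3852319.0831, Z=4633424.0981
→ Helmert 7p (PV): X=2056094.7453, Y=3852668.5543, Z=4633105.5929
→ Helmert 7p (PV): X=2056026.4619, Y=3852533.3147, Z=4632774.8822
→ geod (Bowring, a=6378137.000): φ=46.88465844°, λ=61.91197634°, h=-322.6905 m
→ into tm (λ₀=57.0°): φ=46.88465844°, λ−λ₀=4.91197634°
scale k = 1.00156658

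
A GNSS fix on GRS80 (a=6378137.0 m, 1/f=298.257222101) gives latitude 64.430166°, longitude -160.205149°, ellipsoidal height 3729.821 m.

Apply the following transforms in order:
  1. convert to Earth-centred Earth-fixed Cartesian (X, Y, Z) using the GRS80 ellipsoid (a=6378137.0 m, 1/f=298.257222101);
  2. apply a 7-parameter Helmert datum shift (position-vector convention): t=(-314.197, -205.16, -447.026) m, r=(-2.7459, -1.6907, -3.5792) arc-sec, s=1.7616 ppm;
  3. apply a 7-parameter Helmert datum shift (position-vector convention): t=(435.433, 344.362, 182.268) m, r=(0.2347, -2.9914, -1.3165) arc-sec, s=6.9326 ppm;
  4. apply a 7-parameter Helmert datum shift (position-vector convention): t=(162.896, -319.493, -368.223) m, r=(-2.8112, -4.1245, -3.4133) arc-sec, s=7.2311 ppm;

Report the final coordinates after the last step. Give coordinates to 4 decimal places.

start: φ=64.430166°, λ=-160.205149°, h=3729.821 m
→ ECEF (a=6378137.000, f=1/298.257222101): X=-2598807.8290, Y=-935364.5801, Z=5733939.6302
→ Helmert 7p (PV): X=-2599189.8347, Y=-935449.9589, Z=5733493.8553
→ Helmert 7p (PV): X=-2598861.5433, Y=-935102.0163, Z=5733677.1114
→ Helmert 7p (PV): X=-2598847.5664, Y=-935307.1192, Z=5733311.1263

X=-2598847.5664 m, Y=-935307.1192 m, Z=5733311.1263 m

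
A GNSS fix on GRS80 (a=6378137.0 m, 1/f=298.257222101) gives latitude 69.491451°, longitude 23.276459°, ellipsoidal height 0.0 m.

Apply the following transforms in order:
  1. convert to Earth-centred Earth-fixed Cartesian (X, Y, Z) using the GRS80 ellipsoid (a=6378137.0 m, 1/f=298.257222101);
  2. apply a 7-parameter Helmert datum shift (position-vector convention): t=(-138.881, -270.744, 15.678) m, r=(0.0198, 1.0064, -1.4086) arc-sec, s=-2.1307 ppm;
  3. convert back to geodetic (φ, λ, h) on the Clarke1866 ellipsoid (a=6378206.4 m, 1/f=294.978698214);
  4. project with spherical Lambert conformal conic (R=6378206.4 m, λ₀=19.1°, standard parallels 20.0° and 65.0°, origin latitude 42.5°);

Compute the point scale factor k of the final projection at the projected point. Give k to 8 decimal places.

start: φ=69.491451°, λ=23.276459°, h=0.000 m
→ ECEF (a=6378137.000, f=1/298.257222101): X=2058742.4760, Y=885632.0043, Z=5951399.8058
→ Helmert 7p (PV): X=2058634.2943, Y=885344.7427, Z=5951392.8433
→ geod (Bowring, a=6378206.400): φ=69.49461958°, λ=23.27080518°, h=58.1309 m
→ into lcc (λ₀=19.1°): φ=69.49461958°, λ−λ₀=4.17080518°
scale k = 1.04740310

1.04740310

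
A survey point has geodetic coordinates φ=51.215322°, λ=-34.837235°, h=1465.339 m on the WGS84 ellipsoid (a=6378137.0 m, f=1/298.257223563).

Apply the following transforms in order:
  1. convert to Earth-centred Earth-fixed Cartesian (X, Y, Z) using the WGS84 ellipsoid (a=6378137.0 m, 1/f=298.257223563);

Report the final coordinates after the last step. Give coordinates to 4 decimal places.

X=3286645.2100 m, Y=-2287447.0107 m, Z=4949726.9904 m

start: φ=51.215322°, λ=-34.837235°, h=1465.339 m
→ ECEF (a=6378137.000, f=1/298.257223563): X=3286645.2100, Y=-2287447.0107, Z=4949726.9904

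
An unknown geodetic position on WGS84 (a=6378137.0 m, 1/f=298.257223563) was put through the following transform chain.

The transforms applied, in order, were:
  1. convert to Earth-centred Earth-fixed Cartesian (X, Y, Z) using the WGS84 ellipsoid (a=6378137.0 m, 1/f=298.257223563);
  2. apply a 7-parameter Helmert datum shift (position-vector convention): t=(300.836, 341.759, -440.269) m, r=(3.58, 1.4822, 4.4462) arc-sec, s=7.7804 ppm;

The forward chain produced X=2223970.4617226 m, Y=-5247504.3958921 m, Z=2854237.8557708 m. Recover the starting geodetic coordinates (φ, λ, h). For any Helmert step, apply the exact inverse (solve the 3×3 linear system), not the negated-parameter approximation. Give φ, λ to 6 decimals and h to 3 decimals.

φ=26.760041°, λ=-67.037402°, h=583.121 m

start: X=2223970.4617, Y=-5247504.3959, Z=2854237.8558 m
→ Helmert⁻¹: X=2223518.6902, Y=-5247803.7064, Z=2854762.9750
→ geod (Bowring, a=6378137.000): φ=26.76004100°, λ=-67.03740200°, h=583.1210 m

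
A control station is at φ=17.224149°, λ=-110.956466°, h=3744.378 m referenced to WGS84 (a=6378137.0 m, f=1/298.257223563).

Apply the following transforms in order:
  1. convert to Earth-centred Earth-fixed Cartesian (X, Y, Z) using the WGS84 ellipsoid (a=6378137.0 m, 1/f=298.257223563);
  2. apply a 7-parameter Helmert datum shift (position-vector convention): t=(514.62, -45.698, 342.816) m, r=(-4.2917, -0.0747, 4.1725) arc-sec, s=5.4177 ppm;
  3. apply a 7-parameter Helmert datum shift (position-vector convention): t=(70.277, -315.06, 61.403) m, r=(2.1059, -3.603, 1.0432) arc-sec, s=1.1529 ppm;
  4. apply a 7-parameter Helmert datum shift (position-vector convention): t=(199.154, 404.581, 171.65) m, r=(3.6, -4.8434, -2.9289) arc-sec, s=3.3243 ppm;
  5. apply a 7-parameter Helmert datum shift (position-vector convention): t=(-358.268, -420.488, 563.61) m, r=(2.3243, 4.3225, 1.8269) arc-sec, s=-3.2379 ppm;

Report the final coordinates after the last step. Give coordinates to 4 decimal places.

start: φ=17.224149°, λ=-110.956466°, h=3744.378 m
→ ECEF (a=6378137.000, f=1/298.257223563): X=-2180810.5422, Y=-5694133.5403, Z=1877650.6542
→ Helmert 7p (PV): X=-2180193.2308, Y=-5694215.1349, Z=1878121.3300
→ Helmert 7p (PV): X=-2180129.4751, Y=-5694566.9613, Z=1878088.6787
→ Helmert 7p (PV): X=-2180062.5304, Y=-5694183.1324, Z=1878115.9900
→ Helmert 7p (PV): X=-2180323.9482, Y=-5694625.6556, Z=1878655.0394

X=-2180323.9482 m, Y=-5694625.6556 m, Z=1878655.0394 m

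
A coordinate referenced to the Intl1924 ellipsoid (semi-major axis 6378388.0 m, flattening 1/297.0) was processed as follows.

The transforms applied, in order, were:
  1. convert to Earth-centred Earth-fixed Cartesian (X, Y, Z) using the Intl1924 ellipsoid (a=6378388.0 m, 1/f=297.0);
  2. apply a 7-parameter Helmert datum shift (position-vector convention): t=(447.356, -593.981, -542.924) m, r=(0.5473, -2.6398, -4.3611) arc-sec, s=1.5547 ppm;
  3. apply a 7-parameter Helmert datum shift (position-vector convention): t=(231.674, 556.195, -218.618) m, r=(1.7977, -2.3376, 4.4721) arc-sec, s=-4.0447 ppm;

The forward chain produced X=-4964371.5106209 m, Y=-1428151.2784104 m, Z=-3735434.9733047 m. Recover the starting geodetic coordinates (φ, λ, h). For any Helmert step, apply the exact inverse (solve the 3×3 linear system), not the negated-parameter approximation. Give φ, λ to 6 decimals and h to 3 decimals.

φ=-36.044607°, λ=-163.952861°, h=3896.844 m

start: X=-4964371.5106, Y=-1428151.2784, Z=-3735434.9733 m
→ Helmert⁻¹: X=-4964696.5705, Y=-1428638.1646, Z=-3735162.7470
→ Helmert⁻¹: X=-4965153.8065, Y=-1428156.8519, Z=-3734546.6827
→ geod (Bowring, a=6378388.000): φ=-36.04460700°, λ=-163.95286100°, h=3896.8440 m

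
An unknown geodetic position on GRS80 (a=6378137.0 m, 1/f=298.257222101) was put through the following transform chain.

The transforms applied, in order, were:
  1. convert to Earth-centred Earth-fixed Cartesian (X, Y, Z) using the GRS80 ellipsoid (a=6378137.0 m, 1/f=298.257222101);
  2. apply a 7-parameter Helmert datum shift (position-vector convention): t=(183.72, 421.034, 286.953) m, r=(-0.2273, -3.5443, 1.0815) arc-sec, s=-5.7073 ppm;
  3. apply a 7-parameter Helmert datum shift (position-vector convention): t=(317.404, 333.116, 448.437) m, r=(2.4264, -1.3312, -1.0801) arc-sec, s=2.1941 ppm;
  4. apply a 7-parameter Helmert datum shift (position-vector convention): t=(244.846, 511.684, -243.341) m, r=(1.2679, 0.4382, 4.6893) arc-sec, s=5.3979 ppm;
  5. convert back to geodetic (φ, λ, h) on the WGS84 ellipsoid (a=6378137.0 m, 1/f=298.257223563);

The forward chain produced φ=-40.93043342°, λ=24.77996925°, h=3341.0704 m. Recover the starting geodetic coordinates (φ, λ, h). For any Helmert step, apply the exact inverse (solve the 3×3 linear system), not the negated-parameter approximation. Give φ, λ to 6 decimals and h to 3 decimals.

start: φ=-40.930433°, λ=24.779969°, h=3341.070 m
→ ECEF (a=6378137.000, f=1/298.257223563): X=4383620.9168, Y=2023657.8030, Z=-4158778.4220
→ Helmert⁻¹: X=4383407.2363, Y=2023009.9821, Z=-4158515.7567
→ Helmert⁻¹: X=4383042.7823, Y=2022646.4553, Z=-4159007.1495
→ Helmert⁻¹: X=4382823.2079, Y=2022218.5661, Z=-4159390.9236
→ geod (Bowring, a=6378137.000): φ=-40.94242600°, λ=24.76842700°, h=2739.6310 m

φ=-40.942426°, λ=24.768427°, h=2739.631 m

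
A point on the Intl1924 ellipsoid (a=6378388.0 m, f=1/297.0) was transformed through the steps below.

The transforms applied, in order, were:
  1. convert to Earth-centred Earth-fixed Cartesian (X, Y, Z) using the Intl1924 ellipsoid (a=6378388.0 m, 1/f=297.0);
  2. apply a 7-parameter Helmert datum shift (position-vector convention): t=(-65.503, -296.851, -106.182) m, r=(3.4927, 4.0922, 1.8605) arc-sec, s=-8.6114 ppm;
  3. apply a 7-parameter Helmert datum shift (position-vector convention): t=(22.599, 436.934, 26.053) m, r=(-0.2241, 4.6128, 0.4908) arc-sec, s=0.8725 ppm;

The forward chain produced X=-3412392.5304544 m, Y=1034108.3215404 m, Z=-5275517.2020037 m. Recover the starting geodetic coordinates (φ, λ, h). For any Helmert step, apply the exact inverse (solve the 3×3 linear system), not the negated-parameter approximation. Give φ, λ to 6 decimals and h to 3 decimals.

start: X=-3412392.5305, Y=1034108.3215, Z=-5275517.2020 m
→ Helmert⁻¹: X=-3412291.7114, Y=1033684.3369, Z=-5275613.8398
→ Helmert⁻¹: X=-3412141.6004, Y=1033931.5365, Z=-5275638.2907
→ geod (Bowring, a=6378388.000): φ=-56.12758500°, λ=163.14238200°, h=3801.7030 m

φ=-56.127585°, λ=163.142382°, h=3801.703 m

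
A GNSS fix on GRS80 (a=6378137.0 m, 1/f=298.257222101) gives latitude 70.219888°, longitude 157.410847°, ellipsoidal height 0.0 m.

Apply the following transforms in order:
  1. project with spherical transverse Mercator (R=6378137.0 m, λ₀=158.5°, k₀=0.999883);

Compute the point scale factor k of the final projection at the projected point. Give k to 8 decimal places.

0.99990369

start: φ=70.219888°, λ=157.410847°, h=0.000 m
→ into tm (λ₀=158.5°): φ=70.21988800°, λ−λ₀=-1.08915300°
scale k = 0.99990369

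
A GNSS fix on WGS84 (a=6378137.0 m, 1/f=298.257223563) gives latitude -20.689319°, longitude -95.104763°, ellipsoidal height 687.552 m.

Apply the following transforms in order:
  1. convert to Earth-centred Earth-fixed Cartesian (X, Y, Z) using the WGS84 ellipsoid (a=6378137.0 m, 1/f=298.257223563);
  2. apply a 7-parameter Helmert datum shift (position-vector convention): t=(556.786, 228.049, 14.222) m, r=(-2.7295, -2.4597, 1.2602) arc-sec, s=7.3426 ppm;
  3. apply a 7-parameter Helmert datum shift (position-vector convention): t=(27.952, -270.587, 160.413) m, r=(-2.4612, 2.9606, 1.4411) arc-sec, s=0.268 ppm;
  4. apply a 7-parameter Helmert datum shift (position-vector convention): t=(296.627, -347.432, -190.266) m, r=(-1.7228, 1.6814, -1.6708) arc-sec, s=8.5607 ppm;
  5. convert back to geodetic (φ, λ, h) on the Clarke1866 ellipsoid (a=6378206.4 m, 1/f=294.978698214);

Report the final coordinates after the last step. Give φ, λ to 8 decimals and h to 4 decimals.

start: φ=-20.689319°, λ=-95.104763°, h=687.552 m
→ ECEF (a=6378137.000, f=1/298.257223563): X=-531188.6518, Y=-5946269.3028, Z=-2239492.2542
→ Helmert 7p (PV): X=-530572.7303, Y=-5946117.7957, Z=-2239422.1228
→ Helmert 7p (PV): X=-530535.5203, Y=-5946420.4045, Z=-2239183.7440
→ Helmert 7p (PV): X=-530309.8563, Y=-5946833.1471, Z=-2239339.1871
→ geod (Bowring, a=6378206.400): φ=-20.68789981°, λ=-95.09588156°, h=1045.9912 m

φ=-20.68789981°, λ=-95.09588156°, h=1045.9912 m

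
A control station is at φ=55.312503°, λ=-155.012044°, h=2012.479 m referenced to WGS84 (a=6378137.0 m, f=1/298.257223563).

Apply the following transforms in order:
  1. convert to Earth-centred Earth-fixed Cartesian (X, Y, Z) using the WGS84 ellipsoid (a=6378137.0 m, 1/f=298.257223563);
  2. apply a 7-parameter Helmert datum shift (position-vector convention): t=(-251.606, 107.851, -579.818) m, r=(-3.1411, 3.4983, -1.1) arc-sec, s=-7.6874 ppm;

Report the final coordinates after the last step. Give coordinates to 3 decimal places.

start: φ=55.312503°, λ=-155.012044°, h=2012.479 m
→ ECEF (a=6378137.000, f=1/298.257223563): X=-3298546.1802, Y=-1537293.2780, Z=5222915.1337
→ Helmert 7p (PV): X=-3298692.0460, Y=-1537076.4819, Z=5222374.5192

X=-3298692.046 m, Y=-1537076.482 m, Z=5222374.519 m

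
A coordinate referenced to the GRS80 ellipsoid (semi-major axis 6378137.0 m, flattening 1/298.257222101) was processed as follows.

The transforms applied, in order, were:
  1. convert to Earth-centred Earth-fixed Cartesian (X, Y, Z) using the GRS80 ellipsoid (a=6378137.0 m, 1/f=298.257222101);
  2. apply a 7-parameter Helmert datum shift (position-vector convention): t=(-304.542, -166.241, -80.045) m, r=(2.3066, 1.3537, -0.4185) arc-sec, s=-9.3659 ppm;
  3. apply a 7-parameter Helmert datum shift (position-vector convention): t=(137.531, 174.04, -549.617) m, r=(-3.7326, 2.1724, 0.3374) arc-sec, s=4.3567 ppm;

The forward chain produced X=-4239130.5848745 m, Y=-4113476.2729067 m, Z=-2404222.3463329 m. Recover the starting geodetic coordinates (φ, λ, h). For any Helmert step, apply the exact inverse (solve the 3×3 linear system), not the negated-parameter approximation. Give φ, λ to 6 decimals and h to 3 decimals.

start: X=-4239130.5849, Y=-4113476.2729, Z=-2404222.3463 m
→ Helmert⁻¹: X=-4239231.0587, Y=-4113581.9575, Z=-2403781.3453
→ Helmert⁻¹: X=-4238942.0971, Y=-4113489.7232, Z=-2403705.6332
→ geod (Bowring, a=6378137.000): φ=-22.27819900°, λ=-135.86051000°, h=2000.5970 m

φ=-22.278199°, λ=-135.860510°, h=2000.597 m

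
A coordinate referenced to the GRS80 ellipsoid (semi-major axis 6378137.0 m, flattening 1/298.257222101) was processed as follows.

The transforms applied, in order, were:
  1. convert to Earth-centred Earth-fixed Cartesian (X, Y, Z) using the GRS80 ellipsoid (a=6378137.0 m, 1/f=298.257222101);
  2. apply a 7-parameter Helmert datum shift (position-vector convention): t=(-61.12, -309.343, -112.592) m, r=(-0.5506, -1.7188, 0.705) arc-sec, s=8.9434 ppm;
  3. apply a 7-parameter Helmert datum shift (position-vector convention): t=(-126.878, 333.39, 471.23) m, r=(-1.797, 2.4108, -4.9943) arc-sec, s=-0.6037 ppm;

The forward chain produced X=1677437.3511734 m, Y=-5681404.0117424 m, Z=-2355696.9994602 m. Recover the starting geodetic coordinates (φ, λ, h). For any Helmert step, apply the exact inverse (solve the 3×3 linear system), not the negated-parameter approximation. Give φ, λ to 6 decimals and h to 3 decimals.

start: X=1677437.3512, Y=-5681404.0117, Z=-2355696.9995 m
→ Helmert⁻¹: X=1677730.3517, Y=-5681679.6814, Z=-2356199.5421
→ Helmert⁻¹: X=1677737.4150, Y=-5681318.9732, Z=-2356095.0251
→ geod (Bowring, a=6378137.000): φ=-21.82164700°, λ=-73.54772200°, h=11.9470 m

φ=-21.821647°, λ=-73.547722°, h=11.947 m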